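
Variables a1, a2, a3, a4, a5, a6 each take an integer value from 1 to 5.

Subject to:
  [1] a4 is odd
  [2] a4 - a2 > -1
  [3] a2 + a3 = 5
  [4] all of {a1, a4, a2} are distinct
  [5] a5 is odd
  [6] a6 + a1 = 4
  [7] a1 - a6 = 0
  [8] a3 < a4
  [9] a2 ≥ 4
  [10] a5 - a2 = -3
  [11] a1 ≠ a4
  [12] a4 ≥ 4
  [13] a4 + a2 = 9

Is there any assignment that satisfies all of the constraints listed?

Satisfiable

The assignment a1 = 2, a2 = 4, a3 = 1, a4 = 5, a5 = 1, a6 = 2 works:
  constraint 2 holds since a4 - a2 = 1.
  constraint 3 holds since a2 + a3 = 5.
The rest check out directly.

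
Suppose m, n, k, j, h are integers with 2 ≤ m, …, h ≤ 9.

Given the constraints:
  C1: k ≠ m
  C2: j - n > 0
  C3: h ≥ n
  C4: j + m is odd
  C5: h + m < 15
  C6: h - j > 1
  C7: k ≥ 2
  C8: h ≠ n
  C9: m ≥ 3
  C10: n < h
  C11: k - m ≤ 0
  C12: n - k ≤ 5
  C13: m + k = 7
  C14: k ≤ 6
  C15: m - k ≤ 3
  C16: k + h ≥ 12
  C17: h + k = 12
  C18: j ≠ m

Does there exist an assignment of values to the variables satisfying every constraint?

Satisfiable

The assignment m = 4, n = 6, k = 3, j = 7, h = 9 works:
  constraint 2 holds since j - n = 1.
  constraint 5 holds since h + m = 13.
The rest check out directly.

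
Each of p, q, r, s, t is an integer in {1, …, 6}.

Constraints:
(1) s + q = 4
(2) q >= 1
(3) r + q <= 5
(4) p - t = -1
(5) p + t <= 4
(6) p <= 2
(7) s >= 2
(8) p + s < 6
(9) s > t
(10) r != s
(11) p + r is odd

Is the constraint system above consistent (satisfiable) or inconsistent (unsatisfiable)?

Satisfiable

Setting (p, q, r, s, t) = (1, 1, 4, 3, 2) satisfies everything: constraint 1: s + q = 4; constraint 3: r + q = 5; constraint 4: p - t = -1, and the others follow.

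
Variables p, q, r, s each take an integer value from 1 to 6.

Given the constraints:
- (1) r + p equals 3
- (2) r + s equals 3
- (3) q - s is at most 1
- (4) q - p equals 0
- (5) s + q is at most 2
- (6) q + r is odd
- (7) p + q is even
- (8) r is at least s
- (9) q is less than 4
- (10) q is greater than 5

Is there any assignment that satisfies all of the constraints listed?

Unsatisfiable

From constraint 10: q ≥ 6. From constraint 9: q ≤ 3. But 3 < 6, so no value of q works.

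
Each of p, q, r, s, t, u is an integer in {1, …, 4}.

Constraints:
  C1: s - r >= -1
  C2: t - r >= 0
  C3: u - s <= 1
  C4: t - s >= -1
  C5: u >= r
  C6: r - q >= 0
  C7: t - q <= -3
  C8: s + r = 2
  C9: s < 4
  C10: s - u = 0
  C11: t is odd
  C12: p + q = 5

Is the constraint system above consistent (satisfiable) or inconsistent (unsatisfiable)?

Constraints 1, 4, 6, and 7 give t − s ≥ -1, s − r ≥ -1, r − q ≥ 0, q − t ≥ 3.
Adding all 4 inequalities: the left sides telescope to 0, and the right sides sum to (-1) + (-1) + 0 + 3 = 1. So 0 ≥ 1, which is false.

Unsatisfiable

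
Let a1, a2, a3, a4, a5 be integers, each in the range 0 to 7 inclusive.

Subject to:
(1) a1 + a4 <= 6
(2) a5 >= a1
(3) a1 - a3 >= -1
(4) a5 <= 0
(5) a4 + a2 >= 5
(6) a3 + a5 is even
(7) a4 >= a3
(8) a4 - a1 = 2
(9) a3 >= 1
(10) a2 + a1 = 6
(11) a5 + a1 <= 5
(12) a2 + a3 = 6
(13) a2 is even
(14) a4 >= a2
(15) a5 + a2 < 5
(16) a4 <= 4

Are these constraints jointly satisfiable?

Unsatisfiable

From constraints 14 and 16: a2 ≤ a4 ≤ 4. From constraints 2 and 4: a1 ≤ a5 ≤ 0. Hence a2 + a1 ≤ 4. But constraint 10 requires a2 + a1 = 6, and 6 > 4. Contradiction.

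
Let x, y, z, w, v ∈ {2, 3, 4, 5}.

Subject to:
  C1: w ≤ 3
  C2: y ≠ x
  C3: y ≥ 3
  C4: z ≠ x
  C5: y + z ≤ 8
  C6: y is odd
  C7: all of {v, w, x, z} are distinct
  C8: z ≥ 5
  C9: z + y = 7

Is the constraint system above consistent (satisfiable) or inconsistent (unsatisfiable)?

From constraint 8: z ≥ 5. From constraint 3: y ≥ 3. Hence z + y ≥ 8. But constraint 9 requires z + y = 7, and 7 < 8. Contradiction.

Unsatisfiable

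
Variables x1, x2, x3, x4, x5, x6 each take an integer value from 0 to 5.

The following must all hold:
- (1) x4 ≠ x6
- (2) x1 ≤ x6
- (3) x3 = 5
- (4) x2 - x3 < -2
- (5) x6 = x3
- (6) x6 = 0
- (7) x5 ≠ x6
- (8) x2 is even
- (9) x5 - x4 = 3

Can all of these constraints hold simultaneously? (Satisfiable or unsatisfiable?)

Constraint 6 fixes x6 = 0 and constraint 3 fixes x3 = 5, but constraint 5 requires x6 = x3. Since 0 ≠ 5, contradiction.

Unsatisfiable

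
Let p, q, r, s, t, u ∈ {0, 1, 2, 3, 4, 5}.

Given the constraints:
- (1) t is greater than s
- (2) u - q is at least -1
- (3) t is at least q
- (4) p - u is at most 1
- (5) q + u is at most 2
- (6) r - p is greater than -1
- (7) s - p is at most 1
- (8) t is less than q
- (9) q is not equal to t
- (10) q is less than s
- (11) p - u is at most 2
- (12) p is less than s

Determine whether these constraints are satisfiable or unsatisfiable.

Unsatisfiable

Constraints 1, 8, and 10 give t < q, q < s, s < t. Chaining: t < q < s < t, which forces t < t — impossible.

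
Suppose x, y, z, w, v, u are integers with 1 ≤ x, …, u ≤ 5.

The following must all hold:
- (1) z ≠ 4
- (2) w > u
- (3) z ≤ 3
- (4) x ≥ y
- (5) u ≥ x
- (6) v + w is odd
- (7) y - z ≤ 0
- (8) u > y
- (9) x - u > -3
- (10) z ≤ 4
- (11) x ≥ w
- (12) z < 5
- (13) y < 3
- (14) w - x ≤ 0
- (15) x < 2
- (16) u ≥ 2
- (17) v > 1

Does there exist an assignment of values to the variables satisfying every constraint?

Constraints 2, 5, and 11 give w ≤ x, x ≤ u, u < w. Chaining: w ≤ x ≤ u < w, which forces w < w — impossible.

Unsatisfiable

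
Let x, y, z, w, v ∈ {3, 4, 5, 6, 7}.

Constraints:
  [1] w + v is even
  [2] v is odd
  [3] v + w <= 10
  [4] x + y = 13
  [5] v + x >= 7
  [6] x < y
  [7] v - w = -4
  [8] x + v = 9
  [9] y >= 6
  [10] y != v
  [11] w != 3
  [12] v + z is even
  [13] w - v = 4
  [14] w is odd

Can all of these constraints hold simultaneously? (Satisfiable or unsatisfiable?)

Satisfiable

Try x = 6, y = 7, z = 5, w = 7, v = 3.
Check constraint 3: v + w = 10; constraint 4: x + y = 13. The remaining constraints are straightforward to verify.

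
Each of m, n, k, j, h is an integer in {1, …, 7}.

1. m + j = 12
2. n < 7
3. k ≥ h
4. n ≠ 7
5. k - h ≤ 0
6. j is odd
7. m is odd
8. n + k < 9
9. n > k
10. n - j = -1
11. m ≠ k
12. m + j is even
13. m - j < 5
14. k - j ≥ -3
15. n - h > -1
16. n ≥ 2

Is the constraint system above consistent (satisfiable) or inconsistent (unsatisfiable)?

Satisfiable

Take m = 7, n = 4, k = 3, j = 5, h = 3. Then constraint 1: m + j = 12; constraint 5: k - h = 0; constraint 8: n + k = 7, and every other listed constraint is also met.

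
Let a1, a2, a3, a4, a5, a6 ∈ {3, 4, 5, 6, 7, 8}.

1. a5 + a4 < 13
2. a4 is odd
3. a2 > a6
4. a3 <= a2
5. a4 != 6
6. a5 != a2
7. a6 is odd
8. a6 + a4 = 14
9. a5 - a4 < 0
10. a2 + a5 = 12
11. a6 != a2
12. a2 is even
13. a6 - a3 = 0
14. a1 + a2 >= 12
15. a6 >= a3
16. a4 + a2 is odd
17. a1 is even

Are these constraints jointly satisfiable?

Satisfiable

Take a1 = 4, a2 = 8, a3 = 7, a4 = 7, a5 = 4, a6 = 7. Then constraint 1: a5 + a4 = 11; constraint 8: a6 + a4 = 14, and every other listed constraint is also met.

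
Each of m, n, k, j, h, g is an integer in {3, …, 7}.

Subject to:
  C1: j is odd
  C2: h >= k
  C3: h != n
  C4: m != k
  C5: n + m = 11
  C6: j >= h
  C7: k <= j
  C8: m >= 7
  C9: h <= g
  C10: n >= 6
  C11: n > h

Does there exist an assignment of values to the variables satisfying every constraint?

From constraint 10: n ≥ 6. From constraint 8: m ≥ 7. Hence n + m ≥ 13. But constraint 5 requires n + m = 11, and 11 < 13. Contradiction.

Unsatisfiable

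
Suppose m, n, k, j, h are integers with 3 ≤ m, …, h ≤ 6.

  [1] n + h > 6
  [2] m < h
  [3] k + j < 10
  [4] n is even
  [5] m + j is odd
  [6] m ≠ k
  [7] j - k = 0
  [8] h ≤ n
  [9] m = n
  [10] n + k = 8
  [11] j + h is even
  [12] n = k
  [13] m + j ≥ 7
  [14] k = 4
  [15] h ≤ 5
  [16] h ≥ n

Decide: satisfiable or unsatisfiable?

Unsatisfiable

From constraints 9 and 12, m = n = k, so m = k. But constraint 6 says m ≠ k. Contradiction.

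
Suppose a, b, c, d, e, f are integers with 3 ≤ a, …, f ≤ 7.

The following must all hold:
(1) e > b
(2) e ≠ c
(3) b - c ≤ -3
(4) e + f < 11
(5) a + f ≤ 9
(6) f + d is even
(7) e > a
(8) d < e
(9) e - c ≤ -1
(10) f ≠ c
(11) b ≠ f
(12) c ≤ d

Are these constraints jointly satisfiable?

Unsatisfiable

Constraints 8, 9, and 12 give d < e, e < c, c ≤ d. Chaining: d < e < c ≤ d, which forces d < d — impossible.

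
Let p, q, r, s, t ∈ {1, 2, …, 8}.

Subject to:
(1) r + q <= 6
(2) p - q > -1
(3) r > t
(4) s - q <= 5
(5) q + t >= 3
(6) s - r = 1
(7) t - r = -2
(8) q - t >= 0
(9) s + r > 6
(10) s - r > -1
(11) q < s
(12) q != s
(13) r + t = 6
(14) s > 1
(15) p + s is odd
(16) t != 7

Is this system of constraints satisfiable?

Satisfiable

One satisfying assignment is p = 2, q = 2, r = 4, s = 5, t = 2.
For the less obvious constraints — constraint 1: r + q = 6; constraint 2: p - q = 0; constraint 4: s - q = 3 — and the others hold by inspection.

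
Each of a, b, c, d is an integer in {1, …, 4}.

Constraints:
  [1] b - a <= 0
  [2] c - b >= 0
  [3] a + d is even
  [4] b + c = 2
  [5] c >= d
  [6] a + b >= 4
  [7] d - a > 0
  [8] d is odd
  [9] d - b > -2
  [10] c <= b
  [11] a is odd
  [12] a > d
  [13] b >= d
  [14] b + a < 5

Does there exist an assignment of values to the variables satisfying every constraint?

Constraints 1, 5, 7, and 10 give b ≤ a, a < d, d ≤ c, c ≤ b. Chaining: b ≤ a < d ≤ c ≤ b, which forces b < b — impossible.

Unsatisfiable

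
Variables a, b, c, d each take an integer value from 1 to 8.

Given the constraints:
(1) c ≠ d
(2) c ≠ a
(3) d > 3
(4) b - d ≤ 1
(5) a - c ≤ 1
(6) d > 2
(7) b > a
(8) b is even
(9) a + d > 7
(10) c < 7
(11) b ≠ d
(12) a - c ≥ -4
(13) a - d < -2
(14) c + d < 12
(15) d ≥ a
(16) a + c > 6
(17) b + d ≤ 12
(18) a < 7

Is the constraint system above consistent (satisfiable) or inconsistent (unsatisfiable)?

Satisfiable

Try a = 3, b = 4, c = 4, d = 6.
Check constraint 4: b - d = -2; constraint 5: a - c = -1. The remaining constraints are straightforward to verify.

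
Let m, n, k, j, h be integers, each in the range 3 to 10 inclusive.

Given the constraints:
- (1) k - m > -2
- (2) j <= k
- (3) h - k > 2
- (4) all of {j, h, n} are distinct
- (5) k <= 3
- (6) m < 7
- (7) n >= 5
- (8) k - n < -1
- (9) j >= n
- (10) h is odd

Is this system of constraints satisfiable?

Unsatisfiable

From constraints 7 and 9: j ≥ n and n ≥ 5, so j ≥ 5. From constraints 2 and 5: j ≤ k and k ≤ 3, so j ≤ 3. But 3 < 5, so no value of j works.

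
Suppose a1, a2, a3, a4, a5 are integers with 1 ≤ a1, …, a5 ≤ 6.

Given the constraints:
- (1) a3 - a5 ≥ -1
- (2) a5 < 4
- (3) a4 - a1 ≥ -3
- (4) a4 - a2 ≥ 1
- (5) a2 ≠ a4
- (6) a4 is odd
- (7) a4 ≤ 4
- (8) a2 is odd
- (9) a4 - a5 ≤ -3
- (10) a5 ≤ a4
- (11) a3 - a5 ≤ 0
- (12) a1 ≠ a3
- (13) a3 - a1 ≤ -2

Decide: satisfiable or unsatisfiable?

Constraints 1, 3, 9, and 13 give a4 − a1 ≥ -3, a1 − a3 ≥ 2, a3 − a5 ≥ -1, a5 − a4 ≥ 3.
Adding all 4 inequalities: the left sides telescope to 0, and the right sides sum to (-3) + 2 + (-1) + 3 = 1. So 0 ≥ 1, which is false.

Unsatisfiable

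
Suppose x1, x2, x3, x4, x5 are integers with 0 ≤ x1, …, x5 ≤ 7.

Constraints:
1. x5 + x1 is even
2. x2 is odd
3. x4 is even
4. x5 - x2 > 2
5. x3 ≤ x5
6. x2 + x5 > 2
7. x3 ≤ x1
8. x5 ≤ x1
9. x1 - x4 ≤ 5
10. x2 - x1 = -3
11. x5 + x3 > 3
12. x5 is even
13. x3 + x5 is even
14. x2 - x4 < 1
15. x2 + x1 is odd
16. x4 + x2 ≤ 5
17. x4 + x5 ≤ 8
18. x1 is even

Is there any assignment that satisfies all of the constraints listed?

Satisfiable

Try x1 = 4, x2 = 1, x3 = 2, x4 = 2, x5 = 4.
Check constraint 4: x5 - x2 = 3; constraint 6: x2 + x5 = 5; constraint 9: x1 - x4 = 2. The remaining constraints are straightforward to verify.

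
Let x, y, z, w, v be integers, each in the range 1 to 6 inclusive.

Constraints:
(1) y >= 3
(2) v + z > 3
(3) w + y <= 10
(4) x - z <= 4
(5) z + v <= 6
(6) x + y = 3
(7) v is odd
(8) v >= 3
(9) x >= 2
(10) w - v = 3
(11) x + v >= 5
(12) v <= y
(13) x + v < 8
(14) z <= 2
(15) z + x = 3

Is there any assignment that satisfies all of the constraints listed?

Unsatisfiable

From constraint 9: x ≥ 2. From constraints 8 and 12: y ≥ v ≥ 3. Hence x + y ≥ 5. But constraint 6 requires x + y = 3, and 3 < 5. Contradiction.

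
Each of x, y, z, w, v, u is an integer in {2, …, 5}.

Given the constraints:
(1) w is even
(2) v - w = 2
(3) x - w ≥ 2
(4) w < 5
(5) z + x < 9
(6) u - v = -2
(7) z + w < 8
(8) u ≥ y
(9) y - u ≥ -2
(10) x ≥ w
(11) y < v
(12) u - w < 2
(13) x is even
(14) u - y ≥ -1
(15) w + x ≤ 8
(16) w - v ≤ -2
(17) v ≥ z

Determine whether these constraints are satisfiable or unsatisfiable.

Try x = 4, y = 2, z = 3, w = 2, v = 4, u = 2.
Check constraint 2: v - w = 2; constraint 3: x - w = 2; constraint 5: z + x = 7. The remaining constraints are straightforward to verify.

Satisfiable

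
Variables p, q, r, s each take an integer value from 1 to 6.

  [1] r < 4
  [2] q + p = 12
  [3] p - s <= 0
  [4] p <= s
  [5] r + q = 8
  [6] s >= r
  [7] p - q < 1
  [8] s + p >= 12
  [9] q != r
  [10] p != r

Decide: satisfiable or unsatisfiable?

Try p = 6, q = 6, r = 2, s = 6.
Check constraint 2: q + p = 12; constraint 3: p - s = 0. The remaining constraints are straightforward to verify.

Satisfiable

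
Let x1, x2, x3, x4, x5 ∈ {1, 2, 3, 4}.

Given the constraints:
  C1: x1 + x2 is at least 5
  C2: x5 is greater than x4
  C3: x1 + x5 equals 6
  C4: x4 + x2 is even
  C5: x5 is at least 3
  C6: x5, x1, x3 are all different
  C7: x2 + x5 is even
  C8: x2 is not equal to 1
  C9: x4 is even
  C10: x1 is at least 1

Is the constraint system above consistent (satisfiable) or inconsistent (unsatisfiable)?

One satisfying assignment is x1 = 2, x2 = 4, x3 = 3, x4 = 2, x5 = 4.
For the less obvious constraints — constraint 1: x1 + x2 = 6; constraint 3: x1 + x5 = 6; constraint 6: values 4, 2, 3 are distinct — and the others hold by inspection.

Satisfiable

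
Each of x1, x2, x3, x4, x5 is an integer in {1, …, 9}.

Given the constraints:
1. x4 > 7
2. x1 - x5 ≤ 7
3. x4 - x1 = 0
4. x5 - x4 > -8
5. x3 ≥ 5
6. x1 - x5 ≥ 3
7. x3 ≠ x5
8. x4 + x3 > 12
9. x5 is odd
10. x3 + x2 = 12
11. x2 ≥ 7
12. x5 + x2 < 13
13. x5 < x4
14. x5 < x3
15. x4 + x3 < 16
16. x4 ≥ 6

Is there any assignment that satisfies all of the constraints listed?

Satisfiable

Take x1 = 8, x2 = 7, x3 = 5, x4 = 8, x5 = 3. Then constraint 2: x1 - x5 = 5; constraint 3: x4 - x1 = 0; constraint 4: x5 - x4 = -5, and every other listed constraint is also met.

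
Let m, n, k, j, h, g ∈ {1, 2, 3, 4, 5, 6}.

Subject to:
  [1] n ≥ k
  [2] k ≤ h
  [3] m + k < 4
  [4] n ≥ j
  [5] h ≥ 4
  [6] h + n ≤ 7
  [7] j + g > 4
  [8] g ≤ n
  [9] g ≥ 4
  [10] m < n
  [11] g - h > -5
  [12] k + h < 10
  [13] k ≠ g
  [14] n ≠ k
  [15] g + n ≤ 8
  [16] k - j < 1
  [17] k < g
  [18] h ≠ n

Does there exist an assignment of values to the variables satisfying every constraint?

From constraint 5: h ≥ 4. From constraints 8 and 9: n ≥ g ≥ 4. Hence h + n ≥ 8. But constraint 6 requires h + n ≤ 7, and 7 < 8. Contradiction.

Unsatisfiable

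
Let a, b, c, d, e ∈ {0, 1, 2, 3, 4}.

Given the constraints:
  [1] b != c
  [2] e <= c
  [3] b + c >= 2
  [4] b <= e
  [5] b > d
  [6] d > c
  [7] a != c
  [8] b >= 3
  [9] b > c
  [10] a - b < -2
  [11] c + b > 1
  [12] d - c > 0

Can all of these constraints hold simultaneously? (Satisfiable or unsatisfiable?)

Constraints 2, 4, 5, and 6 give c < d, d < b, b ≤ e, e ≤ c. Chaining: c < d < b ≤ e ≤ c, which forces c < c — impossible.

Unsatisfiable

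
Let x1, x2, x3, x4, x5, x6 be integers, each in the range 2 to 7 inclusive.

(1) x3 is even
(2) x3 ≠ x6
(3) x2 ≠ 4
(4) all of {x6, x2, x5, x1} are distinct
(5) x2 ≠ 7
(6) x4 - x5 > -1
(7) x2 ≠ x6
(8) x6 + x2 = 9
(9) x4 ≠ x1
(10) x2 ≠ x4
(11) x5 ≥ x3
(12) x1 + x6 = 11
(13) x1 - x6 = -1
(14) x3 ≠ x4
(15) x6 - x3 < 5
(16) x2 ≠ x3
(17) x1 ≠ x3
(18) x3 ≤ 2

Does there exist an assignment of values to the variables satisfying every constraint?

Satisfiable

One satisfying assignment is x1 = 5, x2 = 3, x3 = 2, x4 = 4, x5 = 2, x6 = 6.
For the less obvious constraints — constraint 6: x4 - x5 = 2; constraint 8: x6 + x2 = 9 — and the others hold by inspection.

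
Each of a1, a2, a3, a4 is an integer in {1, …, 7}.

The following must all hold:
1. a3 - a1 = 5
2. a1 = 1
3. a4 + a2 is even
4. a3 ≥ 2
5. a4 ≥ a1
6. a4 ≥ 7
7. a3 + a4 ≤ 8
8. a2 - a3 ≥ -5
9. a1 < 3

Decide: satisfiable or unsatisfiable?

Unsatisfiable

From constraint 4: a3 ≥ 2. From constraint 6: a4 ≥ 7. Hence a3 + a4 ≥ 9. But constraint 7 requires a3 + a4 ≤ 8, and 8 < 9. Contradiction.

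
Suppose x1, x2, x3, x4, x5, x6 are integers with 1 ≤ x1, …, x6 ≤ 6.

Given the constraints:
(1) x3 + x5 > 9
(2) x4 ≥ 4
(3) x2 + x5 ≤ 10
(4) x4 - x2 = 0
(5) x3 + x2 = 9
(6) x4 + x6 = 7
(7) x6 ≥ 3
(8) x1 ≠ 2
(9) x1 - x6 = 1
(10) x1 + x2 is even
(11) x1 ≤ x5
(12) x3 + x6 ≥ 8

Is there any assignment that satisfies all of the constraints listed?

One satisfying assignment is x1 = 4, x2 = 4, x3 = 5, x4 = 4, x5 = 6, x6 = 3.
For the less obvious constraints — constraint 1: x3 + x5 = 11; constraint 3: x2 + x5 = 10 — and the others hold by inspection.

Satisfiable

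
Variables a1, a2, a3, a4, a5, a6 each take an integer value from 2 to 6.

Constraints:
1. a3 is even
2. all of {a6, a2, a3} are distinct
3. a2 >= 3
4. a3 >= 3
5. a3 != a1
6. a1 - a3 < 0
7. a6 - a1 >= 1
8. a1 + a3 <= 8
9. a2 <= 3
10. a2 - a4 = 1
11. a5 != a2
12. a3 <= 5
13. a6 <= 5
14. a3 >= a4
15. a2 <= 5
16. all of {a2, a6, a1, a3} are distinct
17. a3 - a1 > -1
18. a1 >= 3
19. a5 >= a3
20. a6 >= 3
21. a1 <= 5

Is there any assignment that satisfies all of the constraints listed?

Constraints 3, 4, 12, 13, 15, 18, 20, and 21 confine each of a2, a6, a1, a3 to the 3 values {3, …, 5}.
Constraint 16 requires all 4 of them to be distinct, but only 3 values are available — impossible by the pigeonhole principle.

Unsatisfiable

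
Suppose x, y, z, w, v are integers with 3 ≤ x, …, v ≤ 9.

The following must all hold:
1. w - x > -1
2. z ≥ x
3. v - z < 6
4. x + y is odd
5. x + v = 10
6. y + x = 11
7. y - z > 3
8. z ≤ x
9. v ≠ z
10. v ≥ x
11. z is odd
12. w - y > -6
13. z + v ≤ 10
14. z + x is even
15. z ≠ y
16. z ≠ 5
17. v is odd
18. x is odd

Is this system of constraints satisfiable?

One satisfying assignment is x = 3, y = 8, z = 3, w = 3, v = 7.
For the less obvious constraints — constraint 1: w - x = 0; constraint 3: v - z = 4; constraint 5: x + v = 10 — and the others hold by inspection.

Satisfiable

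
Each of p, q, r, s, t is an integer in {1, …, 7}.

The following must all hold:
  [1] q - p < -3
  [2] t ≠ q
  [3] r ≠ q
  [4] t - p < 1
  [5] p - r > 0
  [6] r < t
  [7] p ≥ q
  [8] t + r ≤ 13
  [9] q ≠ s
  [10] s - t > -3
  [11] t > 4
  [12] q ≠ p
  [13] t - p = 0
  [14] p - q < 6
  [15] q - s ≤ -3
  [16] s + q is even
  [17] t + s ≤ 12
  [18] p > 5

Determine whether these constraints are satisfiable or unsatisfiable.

Satisfiable

The assignment p = 6, q = 2, r = 5, s = 6, t = 6 works:
  constraint 1 holds since q - p = -4.
  constraint 4 holds since t - p = 0.
  constraint 5 holds since p - r = 1.
The rest check out directly.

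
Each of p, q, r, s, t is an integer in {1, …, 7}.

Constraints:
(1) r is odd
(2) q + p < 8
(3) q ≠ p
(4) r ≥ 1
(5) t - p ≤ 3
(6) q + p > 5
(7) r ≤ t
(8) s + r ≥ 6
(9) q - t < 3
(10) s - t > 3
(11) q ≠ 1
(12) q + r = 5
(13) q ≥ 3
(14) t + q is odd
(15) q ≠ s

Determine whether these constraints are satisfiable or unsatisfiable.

Setting (p, q, r, s, t) = (2, 4, 1, 7, 3) satisfies everything: constraint 2: q + p = 6; constraint 5: t - p = 1, and the others follow.

Satisfiable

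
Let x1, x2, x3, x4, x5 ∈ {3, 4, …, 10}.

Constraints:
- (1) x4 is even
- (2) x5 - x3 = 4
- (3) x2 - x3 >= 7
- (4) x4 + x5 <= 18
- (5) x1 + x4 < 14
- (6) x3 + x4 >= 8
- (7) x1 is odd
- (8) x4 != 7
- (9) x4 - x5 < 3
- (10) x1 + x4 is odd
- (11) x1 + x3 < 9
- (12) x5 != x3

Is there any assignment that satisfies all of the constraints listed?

Satisfiable

Setting (x1, x2, x3, x4, x5) = (5, 10, 3, 8, 7) satisfies everything: constraint 2: x5 - x3 = 4; constraint 3: x2 - x3 = 7; constraint 4: x4 + x5 = 15, and the others follow.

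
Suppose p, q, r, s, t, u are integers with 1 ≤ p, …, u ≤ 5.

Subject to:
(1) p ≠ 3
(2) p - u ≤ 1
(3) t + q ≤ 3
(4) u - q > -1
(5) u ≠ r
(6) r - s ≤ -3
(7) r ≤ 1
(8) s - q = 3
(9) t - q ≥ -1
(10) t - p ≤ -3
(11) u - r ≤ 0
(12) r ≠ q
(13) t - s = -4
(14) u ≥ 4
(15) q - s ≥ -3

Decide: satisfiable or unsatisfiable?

Unsatisfiable

Constraints 2, 6, 9, 10, 11, and 15 give r − u ≥ 0, u − p ≥ -1, p − t ≥ 3, t − q ≥ -1, q − s ≥ -3, s − r ≥ 3.
Adding all 6 inequalities: the left sides telescope to 0, and the right sides sum to 0 + (-1) + 3 + (-1) + (-3) + 3 = 1. So 0 ≥ 1, which is false.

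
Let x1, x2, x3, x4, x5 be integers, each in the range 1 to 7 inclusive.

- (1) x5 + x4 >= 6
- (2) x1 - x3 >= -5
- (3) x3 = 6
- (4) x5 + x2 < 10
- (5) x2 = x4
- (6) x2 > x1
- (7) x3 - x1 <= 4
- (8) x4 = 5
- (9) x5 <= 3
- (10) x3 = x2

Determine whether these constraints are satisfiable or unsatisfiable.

Unsatisfiable

Constraint 3 fixes x3 = 6 and constraint 8 fixes x4 = 5. Constraints 5 and 10 give x3 = x2 = x4, so x3 = x4. But 6 ≠ 5 — contradiction.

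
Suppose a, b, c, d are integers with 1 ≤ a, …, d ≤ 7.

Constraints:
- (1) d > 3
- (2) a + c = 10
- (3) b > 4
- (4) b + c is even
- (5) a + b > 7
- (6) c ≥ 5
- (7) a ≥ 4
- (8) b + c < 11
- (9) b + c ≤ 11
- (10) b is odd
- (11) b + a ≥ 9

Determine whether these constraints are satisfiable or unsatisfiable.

Setting (a, b, c, d) = (5, 5, 5, 5) satisfies everything: constraint 2: a + c = 10; constraint 5: a + b = 10, and the others follow.

Satisfiable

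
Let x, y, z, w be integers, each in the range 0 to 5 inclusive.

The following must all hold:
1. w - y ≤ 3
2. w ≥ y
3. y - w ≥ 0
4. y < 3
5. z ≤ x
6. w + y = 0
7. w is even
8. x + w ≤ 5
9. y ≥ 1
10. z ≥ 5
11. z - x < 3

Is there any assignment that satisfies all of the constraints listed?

From constraints 5 and 10: x ≥ z ≥ 5. From constraints 2 and 9: w ≥ y ≥ 1. Hence x + w ≥ 6. But constraint 8 requires x + w ≤ 5, and 5 < 6. Contradiction.

Unsatisfiable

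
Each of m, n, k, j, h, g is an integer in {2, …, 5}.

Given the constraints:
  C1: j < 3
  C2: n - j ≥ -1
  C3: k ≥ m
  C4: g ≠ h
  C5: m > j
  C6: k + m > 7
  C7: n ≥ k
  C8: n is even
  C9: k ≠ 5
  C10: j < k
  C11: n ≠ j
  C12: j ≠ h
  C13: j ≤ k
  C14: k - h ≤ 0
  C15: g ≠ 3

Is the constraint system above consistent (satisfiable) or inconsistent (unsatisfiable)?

Satisfiable

Try m = 4, n = 4, k = 4, j = 2, h = 4, g = 2.
Check constraint 2: n - j = 2; constraint 6: k + m = 8. The remaining constraints are straightforward to verify.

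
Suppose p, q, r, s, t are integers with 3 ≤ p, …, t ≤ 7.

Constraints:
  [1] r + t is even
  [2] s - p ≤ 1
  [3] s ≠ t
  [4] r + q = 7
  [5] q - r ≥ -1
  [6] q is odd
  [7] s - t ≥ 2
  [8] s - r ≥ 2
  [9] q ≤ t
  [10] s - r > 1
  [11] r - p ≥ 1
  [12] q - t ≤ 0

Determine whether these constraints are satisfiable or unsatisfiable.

Constraints 2, 5, 7, 11, and 12 give q − r ≥ -1, r − p ≥ 1, p − s ≥ -1, s − t ≥ 2, t − q ≥ 0.
Adding all 5 inequalities: the left sides telescope to 0, and the right sides sum to (-1) + 1 + (-1) + 2 + 0 = 1. So 0 ≥ 1, which is false.

Unsatisfiable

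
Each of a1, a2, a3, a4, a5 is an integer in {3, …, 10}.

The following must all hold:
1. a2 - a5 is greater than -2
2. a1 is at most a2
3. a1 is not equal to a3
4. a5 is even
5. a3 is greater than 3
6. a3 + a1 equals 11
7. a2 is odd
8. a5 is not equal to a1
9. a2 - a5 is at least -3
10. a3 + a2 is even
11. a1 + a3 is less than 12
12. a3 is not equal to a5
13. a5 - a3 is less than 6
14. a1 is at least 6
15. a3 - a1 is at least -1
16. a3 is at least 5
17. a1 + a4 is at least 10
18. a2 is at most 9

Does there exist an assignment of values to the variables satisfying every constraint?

Setting (a1, a2, a3, a4, a5) = (6, 9, 5, 4, 10) satisfies everything: constraint 1: a2 - a5 = -1; constraint 6: a3 + a1 = 11, and the others follow.

Satisfiable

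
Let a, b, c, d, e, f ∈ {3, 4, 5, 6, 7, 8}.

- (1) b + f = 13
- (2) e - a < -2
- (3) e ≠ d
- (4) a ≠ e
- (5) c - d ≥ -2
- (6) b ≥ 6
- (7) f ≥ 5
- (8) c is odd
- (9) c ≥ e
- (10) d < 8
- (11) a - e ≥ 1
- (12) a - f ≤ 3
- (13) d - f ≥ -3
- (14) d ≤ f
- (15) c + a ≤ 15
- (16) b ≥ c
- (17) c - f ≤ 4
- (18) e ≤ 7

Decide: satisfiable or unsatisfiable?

The assignment a = 7, b = 7, c = 7, d = 6, e = 4, f = 6 works:
  constraint 1 holds since b + f = 13.
  constraint 2 holds since e - a = -3.
  constraint 5 holds since c - d = 1.
The rest check out directly.

Satisfiable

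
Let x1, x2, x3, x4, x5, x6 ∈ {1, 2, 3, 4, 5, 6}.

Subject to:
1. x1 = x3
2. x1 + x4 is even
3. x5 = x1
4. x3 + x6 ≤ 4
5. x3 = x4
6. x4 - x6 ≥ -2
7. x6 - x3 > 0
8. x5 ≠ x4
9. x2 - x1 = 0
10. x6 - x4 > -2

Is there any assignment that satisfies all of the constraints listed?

Unsatisfiable

From constraints 1, 3, and 5, x5 = x1 = x3 = x4, so x5 = x4. But constraint 8 says x5 ≠ x4. Contradiction.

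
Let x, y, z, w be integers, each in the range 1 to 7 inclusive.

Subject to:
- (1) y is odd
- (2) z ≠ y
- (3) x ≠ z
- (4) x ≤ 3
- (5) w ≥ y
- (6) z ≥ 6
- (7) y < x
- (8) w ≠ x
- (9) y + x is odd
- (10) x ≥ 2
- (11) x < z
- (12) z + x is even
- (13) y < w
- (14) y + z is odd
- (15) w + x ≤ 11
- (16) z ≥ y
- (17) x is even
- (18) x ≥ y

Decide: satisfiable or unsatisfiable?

Satisfiable

One satisfying assignment is x = 2, y = 1, z = 6, w = 6.
For the less obvious constraints — constraint 1: y = 1 is odd; constraint 9: y + x = 3 is odd; constraint 15: w + x = 8 — and the others hold by inspection.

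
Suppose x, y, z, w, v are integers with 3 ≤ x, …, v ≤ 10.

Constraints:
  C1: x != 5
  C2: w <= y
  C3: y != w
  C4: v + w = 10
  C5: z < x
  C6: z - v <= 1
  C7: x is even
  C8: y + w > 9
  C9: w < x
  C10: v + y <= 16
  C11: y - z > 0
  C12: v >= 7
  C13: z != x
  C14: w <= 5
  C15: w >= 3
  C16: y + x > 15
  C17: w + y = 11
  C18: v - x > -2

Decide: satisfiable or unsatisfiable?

The assignment x = 8, y = 8, z = 7, w = 3, v = 7 works:
  constraint 4 holds since v + w = 10.
  constraint 6 holds since z - v = 0.
  constraint 8 holds since y + w = 11.
The rest check out directly.

Satisfiable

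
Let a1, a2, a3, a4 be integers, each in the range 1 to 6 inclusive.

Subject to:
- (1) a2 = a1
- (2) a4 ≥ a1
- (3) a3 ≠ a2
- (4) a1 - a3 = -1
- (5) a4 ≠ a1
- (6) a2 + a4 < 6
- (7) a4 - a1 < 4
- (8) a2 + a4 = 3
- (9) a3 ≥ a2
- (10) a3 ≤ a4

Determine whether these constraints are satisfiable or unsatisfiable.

Take a1 = 1, a2 = 1, a3 = 2, a4 = 2. Then constraint 4: a1 - a3 = -1; constraint 6: a2 + a4 = 3; constraint 7: a4 - a1 = 1, and every other listed constraint is also met.

Satisfiable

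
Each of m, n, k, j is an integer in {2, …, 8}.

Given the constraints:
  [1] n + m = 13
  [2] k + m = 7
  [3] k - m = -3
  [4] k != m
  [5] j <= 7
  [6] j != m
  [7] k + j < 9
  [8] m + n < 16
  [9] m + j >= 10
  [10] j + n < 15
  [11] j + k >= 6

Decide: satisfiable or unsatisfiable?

The assignment m = 5, n = 8, k = 2, j = 6 works:
  constraint 1 holds since n + m = 13.
  constraint 2 holds since k + m = 7.
  constraint 3 holds since k - m = -3.
The rest check out directly.

Satisfiable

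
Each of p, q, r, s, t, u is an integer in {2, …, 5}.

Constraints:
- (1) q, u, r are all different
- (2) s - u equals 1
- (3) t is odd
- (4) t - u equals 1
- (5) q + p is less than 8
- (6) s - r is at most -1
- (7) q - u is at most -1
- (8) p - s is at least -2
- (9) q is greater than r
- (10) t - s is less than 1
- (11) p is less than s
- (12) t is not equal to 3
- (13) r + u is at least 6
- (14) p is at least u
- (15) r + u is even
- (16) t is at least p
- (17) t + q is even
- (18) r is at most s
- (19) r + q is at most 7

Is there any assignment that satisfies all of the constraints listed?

Unsatisfiable

Constraints 6, 7, 9, 11, and 14 give q < u, u ≤ p, p < s, s < r, r < q. Chaining: q < u ≤ p < s < r < q, which forces q < q — impossible.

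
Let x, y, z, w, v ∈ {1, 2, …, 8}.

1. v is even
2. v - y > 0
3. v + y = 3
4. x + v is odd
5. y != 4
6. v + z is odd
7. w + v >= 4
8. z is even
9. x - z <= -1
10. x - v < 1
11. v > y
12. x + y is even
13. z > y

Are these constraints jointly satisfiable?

Constraint 1 makes v even and constraint 8 makes z even, so v + z must be even. Constraint 6 says v + z is odd — contradiction.

Unsatisfiable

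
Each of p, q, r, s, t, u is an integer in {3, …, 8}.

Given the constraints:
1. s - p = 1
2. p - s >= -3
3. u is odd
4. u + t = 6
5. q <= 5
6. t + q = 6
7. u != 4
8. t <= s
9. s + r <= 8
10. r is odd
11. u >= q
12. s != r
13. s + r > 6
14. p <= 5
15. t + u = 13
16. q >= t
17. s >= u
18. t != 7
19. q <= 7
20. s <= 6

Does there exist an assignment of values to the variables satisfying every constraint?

Unsatisfiable

From constraints 5 and 16: t ≤ q ≤ 5. From constraints 17 and 20: u ≤ s ≤ 6. Hence t + u ≤ 11. But constraint 15 requires t + u = 13, and 13 > 11. Contradiction.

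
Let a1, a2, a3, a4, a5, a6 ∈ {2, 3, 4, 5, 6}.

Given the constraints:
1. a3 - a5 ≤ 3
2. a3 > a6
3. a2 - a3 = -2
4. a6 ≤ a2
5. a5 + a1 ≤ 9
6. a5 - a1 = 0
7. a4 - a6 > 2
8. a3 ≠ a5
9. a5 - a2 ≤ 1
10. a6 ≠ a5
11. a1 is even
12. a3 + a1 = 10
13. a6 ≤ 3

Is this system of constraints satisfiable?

Satisfiable

Setting (a1, a2, a3, a4, a5, a6) = (4, 4, 6, 6, 4, 2) satisfies everything: constraint 1: a3 - a5 = 2; constraint 3: a2 - a3 = -2; constraint 5: a5 + a1 = 8, and the others follow.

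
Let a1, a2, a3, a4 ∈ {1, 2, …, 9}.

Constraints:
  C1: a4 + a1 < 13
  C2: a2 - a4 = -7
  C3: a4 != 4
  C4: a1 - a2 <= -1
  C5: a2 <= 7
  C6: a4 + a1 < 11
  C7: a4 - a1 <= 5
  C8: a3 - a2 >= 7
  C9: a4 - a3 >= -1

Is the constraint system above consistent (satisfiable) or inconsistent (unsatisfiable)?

Unsatisfiable

Constraints 4, 7, 8, and 9 give a3 − a2 ≥ 7, a2 − a1 ≥ 1, a1 − a4 ≥ -5, a4 − a3 ≥ -1.
Adding all 4 inequalities: the left sides telescope to 0, and the right sides sum to 7 + 1 + (-5) + (-1) = 2. So 0 ≥ 2, which is false.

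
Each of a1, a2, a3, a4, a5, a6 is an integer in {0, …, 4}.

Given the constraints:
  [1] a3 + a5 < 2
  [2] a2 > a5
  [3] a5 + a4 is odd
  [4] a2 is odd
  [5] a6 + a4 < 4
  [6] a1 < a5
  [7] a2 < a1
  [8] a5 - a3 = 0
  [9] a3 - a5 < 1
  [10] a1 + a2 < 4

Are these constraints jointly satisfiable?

Unsatisfiable

Constraints 2, 6, and 7 give a2 < a1, a1 < a5, a5 < a2. Chaining: a2 < a1 < a5 < a2, which forces a2 < a2 — impossible.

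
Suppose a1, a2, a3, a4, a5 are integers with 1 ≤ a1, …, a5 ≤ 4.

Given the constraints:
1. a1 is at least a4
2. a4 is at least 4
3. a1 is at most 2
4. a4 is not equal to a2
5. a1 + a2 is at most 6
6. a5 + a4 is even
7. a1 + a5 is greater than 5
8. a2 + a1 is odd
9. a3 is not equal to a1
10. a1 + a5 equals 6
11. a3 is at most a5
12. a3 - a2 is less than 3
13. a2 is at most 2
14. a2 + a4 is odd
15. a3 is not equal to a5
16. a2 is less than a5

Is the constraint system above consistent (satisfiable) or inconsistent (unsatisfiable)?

Unsatisfiable

From constraints 1 and 2: a1 ≥ a4 and a4 ≥ 4, so a1 ≥ 4. From constraint 3: a1 ≤ 2. But 2 < 4, so no value of a1 works.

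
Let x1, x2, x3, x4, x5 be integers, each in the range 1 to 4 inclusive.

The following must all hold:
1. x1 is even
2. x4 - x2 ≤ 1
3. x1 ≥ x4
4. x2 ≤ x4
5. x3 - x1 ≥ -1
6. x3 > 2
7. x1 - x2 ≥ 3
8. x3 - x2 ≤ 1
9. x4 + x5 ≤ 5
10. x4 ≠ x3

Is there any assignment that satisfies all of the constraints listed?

Constraints 5, 7, and 8 give x2 − x3 ≥ -1, x3 − x1 ≥ -1, x1 − x2 ≥ 3.
Adding all 3 inequalities: the left sides telescope to 0, and the right sides sum to (-1) + (-1) + 3 = 1. So 0 ≥ 1, which is false.

Unsatisfiable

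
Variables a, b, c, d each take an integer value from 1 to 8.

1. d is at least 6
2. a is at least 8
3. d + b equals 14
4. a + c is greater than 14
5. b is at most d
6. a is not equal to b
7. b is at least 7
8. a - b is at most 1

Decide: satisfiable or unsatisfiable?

The assignment a = 8, b = 7, c = 8, d = 7 works:
  constraint 3 holds since d + b = 14.
  constraint 4 holds since a + c = 16.
  constraint 8 holds since a - b = 1.
The rest check out directly.

Satisfiable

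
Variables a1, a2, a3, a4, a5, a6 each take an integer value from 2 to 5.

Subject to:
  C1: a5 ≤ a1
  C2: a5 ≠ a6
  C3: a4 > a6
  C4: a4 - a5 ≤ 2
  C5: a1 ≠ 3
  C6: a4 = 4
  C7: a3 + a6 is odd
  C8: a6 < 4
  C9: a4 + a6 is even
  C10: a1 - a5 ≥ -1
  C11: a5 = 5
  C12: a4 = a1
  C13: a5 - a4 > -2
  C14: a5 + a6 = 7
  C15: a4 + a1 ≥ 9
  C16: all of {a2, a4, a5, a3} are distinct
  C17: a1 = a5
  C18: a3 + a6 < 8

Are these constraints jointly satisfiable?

Constraint 6 fixes a4 = 4 and constraint 11 fixes a5 = 5. Constraints 12 and 17 give a4 = a1 = a5, so a4 = a5. But 4 ≠ 5 — contradiction.

Unsatisfiable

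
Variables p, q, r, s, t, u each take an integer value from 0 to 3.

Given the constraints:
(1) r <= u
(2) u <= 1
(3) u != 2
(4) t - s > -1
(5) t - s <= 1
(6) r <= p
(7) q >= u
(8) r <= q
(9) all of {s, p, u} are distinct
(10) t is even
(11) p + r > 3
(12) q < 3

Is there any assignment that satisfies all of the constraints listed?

Satisfiable

Try p = 3, q = 1, r = 1, s = 0, t = 0, u = 1.
Check constraint 4: t - s = 0; constraint 5: t - s = 0. The remaining constraints are straightforward to verify.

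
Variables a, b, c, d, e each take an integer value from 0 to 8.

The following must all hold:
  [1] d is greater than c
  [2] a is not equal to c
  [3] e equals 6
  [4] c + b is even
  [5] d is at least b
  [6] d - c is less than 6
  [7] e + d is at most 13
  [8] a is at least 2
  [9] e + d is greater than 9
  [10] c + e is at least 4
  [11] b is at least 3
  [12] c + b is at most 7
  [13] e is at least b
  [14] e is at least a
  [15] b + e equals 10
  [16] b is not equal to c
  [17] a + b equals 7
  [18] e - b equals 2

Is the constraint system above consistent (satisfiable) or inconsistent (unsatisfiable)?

Satisfiable

The assignment a = 3, b = 4, c = 0, d = 4, e = 6 works:
  constraint 6 holds since d - c = 4.
  constraint 7 holds since e + d = 10.
The rest check out directly.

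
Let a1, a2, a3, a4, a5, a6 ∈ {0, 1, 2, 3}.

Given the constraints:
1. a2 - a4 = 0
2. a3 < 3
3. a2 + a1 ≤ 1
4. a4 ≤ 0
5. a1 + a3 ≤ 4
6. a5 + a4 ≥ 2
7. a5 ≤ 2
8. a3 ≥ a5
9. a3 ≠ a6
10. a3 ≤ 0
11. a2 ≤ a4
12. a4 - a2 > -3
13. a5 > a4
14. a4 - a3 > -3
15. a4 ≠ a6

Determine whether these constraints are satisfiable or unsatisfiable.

Unsatisfiable

From constraints 8 and 10: a5 ≤ a3 ≤ 0. From constraint 4: a4 ≤ 0. Hence a5 + a4 ≤ 0. But constraint 6 requires a5 + a4 ≥ 2, and 2 > 0. Contradiction.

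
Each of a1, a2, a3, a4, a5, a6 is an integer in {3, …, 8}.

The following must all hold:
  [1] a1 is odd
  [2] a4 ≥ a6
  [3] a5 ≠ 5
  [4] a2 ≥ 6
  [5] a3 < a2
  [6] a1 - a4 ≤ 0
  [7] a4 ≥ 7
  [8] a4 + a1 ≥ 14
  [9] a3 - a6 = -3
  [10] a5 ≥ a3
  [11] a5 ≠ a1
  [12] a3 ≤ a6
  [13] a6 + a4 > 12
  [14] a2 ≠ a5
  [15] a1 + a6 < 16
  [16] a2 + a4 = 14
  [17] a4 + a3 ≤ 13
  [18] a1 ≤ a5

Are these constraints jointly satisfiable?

Satisfiable

Try a1 = 7, a2 = 6, a3 = 3, a4 = 8, a5 = 8, a6 = 6.
Check constraint 6: a1 - a4 = -1; constraint 8: a4 + a1 = 15; constraint 9: a3 - a6 = -3. The remaining constraints are straightforward to verify.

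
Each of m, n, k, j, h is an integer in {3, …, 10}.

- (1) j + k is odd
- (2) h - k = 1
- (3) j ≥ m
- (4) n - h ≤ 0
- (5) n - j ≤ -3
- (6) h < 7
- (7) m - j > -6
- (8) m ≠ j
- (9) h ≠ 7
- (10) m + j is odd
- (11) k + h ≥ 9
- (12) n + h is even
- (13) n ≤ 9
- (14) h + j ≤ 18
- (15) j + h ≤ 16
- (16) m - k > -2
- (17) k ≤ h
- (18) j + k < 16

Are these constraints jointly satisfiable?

Satisfiable

Try m = 5, n = 6, k = 5, j = 10, h = 6.
Check constraint 2: h - k = 1; constraint 4: n - h = 0; constraint 5: n - j = -4. The remaining constraints are straightforward to verify.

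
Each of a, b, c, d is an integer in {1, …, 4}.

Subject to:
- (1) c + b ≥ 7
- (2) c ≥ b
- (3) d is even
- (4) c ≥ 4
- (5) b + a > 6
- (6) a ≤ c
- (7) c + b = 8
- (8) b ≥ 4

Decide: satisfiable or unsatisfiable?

Setting (a, b, c, d) = (4, 4, 4, 2) satisfies everything: constraint 1: c + b = 8; constraint 5: b + a = 8; constraint 7: c + b = 8, and the others follow.

Satisfiable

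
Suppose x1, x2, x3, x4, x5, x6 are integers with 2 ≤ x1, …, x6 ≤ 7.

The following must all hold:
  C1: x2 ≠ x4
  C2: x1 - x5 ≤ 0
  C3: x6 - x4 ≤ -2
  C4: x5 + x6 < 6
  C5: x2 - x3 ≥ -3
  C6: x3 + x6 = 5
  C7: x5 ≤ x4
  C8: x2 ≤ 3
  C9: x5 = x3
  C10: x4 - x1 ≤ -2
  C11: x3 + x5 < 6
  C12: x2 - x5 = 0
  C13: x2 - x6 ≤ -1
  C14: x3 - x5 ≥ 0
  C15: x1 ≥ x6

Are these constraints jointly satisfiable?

Constraints 2, 3, 5, 10, 13, and 14 give x3 − x5 ≥ 0, x5 − x1 ≥ 0, x1 − x4 ≥ 2, x4 − x6 ≥ 2, x6 − x2 ≥ 1, x2 − x3 ≥ -3.
Adding all 6 inequalities: the left sides telescope to 0, and the right sides sum to 0 + 0 + 2 + 2 + 1 + (-3) = 2. So 0 ≥ 2, which is false.

Unsatisfiable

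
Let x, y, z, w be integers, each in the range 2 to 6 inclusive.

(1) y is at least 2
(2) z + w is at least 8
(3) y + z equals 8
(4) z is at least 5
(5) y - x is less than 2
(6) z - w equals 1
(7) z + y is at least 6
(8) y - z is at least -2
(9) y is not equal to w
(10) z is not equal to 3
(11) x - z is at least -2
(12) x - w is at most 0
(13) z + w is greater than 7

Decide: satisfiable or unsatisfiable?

The assignment x = 3, y = 3, z = 5, w = 4 works:
  constraint 2 holds since z + w = 9.
  constraint 3 holds since y + z = 8.
  constraint 5 holds since y - x = 0.
The rest check out directly.

Satisfiable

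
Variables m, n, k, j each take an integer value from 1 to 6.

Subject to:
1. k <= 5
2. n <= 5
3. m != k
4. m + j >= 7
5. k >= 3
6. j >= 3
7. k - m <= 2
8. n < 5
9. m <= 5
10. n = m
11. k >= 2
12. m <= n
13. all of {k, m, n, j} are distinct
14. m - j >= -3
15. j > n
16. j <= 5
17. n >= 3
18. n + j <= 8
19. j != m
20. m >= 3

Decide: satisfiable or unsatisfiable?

Unsatisfiable

Constraints 1, 2, 5, 6, 9, 16, 17, and 20 confine each of k, m, n, j to the 3 values {3, …, 5}.
Constraint 13 requires all 4 of them to be distinct, but only 3 values are available — impossible by the pigeonhole principle.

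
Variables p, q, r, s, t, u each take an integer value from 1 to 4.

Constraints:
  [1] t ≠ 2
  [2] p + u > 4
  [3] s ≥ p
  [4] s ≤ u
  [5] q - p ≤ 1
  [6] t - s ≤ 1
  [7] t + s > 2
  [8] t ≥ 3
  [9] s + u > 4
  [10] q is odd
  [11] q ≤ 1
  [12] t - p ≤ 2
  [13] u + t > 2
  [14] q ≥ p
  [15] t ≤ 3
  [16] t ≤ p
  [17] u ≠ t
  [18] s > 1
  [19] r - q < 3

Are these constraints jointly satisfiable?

From constraints 8 and 16: p ≥ t and t ≥ 3, so p ≥ 3. From constraints 11 and 14: p ≤ q and q ≤ 1, so p ≤ 1. But 1 < 3, so no value of p works.

Unsatisfiable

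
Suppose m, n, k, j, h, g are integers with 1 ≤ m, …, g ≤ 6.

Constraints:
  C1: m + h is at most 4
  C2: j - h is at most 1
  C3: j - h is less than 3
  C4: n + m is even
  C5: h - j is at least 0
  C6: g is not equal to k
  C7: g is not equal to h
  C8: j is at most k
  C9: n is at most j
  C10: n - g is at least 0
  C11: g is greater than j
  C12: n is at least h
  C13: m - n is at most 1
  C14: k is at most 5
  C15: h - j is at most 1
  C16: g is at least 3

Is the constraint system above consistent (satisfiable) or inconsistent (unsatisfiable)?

Constraints 9, 10, and 11 give j < g, g ≤ n, n ≤ j. Chaining: j < g ≤ n ≤ j, which forces j < j — impossible.

Unsatisfiable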